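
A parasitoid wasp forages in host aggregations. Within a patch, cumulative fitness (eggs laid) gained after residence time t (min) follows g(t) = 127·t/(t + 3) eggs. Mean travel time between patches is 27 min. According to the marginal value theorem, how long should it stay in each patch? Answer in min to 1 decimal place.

Maximise g(t)/(T+t): set derivative to zero → g'(t)(T+t) = g(t).
g'(t) = 127·3/(t + 3)². Setting 127·3/(t+3)² = 127t/[(t+3)(27+t)] gives 3(27+t) = t(t+3), so t² = 3×27 = 81.
t* = √81 = 9 min.

9.0 min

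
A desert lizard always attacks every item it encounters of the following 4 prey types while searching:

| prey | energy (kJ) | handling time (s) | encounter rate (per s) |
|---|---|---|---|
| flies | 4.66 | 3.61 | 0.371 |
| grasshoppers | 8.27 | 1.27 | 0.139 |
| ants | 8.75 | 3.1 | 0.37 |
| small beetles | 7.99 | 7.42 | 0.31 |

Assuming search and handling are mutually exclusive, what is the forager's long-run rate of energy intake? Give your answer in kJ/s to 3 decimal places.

1.441 kJ/s

Energy encountered per unit search time: 0.371×4.66 + 0.139×8.27 + 0.37×8.75 + 0.31×7.99 = 8.593 kJ/s.
Handling time per unit search time: 0.371×3.61 + 0.139×1.27 + 0.37×3.1 + 0.31×7.42 = 4.963.
Rate = 8.593/(1 + 4.963) = 1.441 kJ/s.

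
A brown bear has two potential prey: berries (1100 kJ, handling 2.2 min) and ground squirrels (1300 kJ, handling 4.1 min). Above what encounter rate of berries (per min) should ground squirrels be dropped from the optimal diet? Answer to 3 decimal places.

0.788 per min

The zero-one rule: include ground squirrels iff E₂/h₂ > λE₁/(1+λh₁). Equality gives the switch point.
λE₁h₂ = E₂ + λE₂h₁ ⇒ λ = E₂/(E₁h₂ − E₂h₁) = 1300/(4510 − 2860) = 0.7879 per min.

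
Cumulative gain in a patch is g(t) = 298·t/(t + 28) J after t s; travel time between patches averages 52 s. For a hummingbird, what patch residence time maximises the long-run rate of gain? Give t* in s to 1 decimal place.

38.2 s

Maximise g(t)/(T+t): set derivative to zero → g'(t)(T+t) = g(t).
g'(t) = 298·28/(t + 28)². Setting 298·28/(t+28)² = 298t/[(t+28)(52+t)] gives 28(52+t) = t(t+28), so t² = 28×52 = 1456.
t* = √1456 = 38.16 s.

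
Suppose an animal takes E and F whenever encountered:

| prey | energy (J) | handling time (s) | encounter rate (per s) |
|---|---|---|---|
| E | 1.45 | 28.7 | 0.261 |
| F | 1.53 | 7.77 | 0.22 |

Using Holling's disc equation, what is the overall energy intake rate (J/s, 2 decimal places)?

0.07 J/s

R = (0.261×1.45 + 0.22×1.53) / (1 + 0.261×28.7 + 0.22×7.77) = 0.715/10.2 = 0.0701 J/s.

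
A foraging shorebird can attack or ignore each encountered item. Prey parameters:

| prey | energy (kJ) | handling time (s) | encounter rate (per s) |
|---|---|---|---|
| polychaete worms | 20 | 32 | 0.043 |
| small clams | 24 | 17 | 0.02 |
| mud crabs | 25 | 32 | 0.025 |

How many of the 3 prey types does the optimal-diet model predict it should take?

3

Profitabilities (E/h, kJ/s): small clams 1.41, mud crabs 0.781, polychaete worms 0.625. Add prey in this order while the next type's profitability exceeds the intake rate on those already taken.
Rate on top 1: 0.3582. mud crabs: 0.781 > 0.3582 → include.
Rate on top 2: 0.5164. polychaete worms: 0.625 > 0.5164 → include.
Optimal diet: small clams, mud crabs, polychaete worms — 3 of 3 types.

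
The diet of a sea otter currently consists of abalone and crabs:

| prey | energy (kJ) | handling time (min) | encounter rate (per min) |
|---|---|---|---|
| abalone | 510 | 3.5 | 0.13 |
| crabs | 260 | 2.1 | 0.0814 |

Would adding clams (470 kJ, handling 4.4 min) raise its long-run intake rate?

Intake rate on the current diet: R = (0.13×510 + 0.0814×260) / (1 + 0.13×3.5 + 0.0814×2.1) = 87.46/1.626 = 53.79 kJ/min.
Profitability of clams: 470/4.4 = 106.8 kJ/min.
Since 106.8 > R, including clams increases the long-run rate.

Yes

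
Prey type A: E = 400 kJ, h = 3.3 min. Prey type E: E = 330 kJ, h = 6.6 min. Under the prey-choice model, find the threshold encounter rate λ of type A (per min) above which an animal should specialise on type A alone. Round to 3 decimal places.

At the threshold, the rate on type A alone equals the profitability of type E: λ·400/(1 + λ·3.3) = 330/6.6 = 50.
Rearranging, λ(400 − 50×3.3) = 50, so λ = 50/235 = 0.2128 per min.

0.213 per min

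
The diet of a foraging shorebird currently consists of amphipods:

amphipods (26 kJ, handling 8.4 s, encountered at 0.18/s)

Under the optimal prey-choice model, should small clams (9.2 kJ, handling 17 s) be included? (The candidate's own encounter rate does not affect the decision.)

No

On amphipods alone, R = ΣλE/(1+Σλh) = 4.68/2.512 = 1.863 kJ/s.
small clams: E/h = 9.2/17 = 0.5412 kJ/s.
Since 0.5412 < R, time spent handling small clams is better spent searching.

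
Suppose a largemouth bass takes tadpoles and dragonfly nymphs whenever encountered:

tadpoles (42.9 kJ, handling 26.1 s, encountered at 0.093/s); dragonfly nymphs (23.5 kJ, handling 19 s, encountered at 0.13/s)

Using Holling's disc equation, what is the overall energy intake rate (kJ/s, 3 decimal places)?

Energy encountered per unit search time: 0.093×42.9 + 0.13×23.5 = 7.045 kJ/s.
Handling time per unit search time: 0.093×26.1 + 0.13×19 = 4.897.
Rate = 7.045/(1 + 4.897) = 1.195 kJ/s.

1.195 kJ/s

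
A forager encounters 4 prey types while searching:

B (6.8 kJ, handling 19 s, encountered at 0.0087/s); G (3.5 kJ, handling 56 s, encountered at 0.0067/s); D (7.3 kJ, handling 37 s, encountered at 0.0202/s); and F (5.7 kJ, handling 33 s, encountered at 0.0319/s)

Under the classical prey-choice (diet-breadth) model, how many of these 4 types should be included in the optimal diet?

E/h in descending order: B 0.358, D 0.197, F 0.173, G 0.0625 kJ/s. The optimal diet is the largest prefix of this list for which every included type satisfies E_i/h_i > R on the types above it.
Rate on top 1: 0.05077. D: 0.197 > 0.05077 → include.
Rate on top 2: 0.108. F: 0.173 > 0.108 → include.
Rate on top 3: 0.131. G: 0.0625 < 0.131 → exclude; stop.
Optimal diet: B, D, F — 3 of 4 types.

3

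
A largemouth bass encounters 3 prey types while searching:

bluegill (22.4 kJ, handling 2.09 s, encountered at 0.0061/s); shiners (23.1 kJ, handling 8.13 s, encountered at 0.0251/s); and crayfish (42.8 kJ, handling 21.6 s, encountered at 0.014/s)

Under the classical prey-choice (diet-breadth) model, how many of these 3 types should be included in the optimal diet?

3

Profitabilities (E/h, kJ/s): bluegill 10.7, shiners 2.84, crayfish 1.98. Add prey in this order while the next type's profitability exceeds the intake rate on those already taken.
Rate on top 1: 0.1349. shiners: 2.84 > 0.1349 → include.
Rate on top 2: 0.5888. crayfish: 1.98 > 0.5888 → include.
Optimal diet: bluegill, shiners, crayfish — 3 of 3 types.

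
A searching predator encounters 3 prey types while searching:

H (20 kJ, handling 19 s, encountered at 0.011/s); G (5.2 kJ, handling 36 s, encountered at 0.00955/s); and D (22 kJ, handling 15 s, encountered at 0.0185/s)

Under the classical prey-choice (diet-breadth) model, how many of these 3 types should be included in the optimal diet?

Profitabilities (E/h, kJ/s): D 1.47, H 1.05, G 0.144. Add prey in this order while the next type's profitability exceeds the intake rate on those already taken.
Rate on top 1: 0.3186. H: 1.05 > 0.3186 → include.
Rate on top 2: 0.4218. G: 0.144 < 0.4218 → exclude; stop.
Optimal diet: D, H — 2 of 3 types.

2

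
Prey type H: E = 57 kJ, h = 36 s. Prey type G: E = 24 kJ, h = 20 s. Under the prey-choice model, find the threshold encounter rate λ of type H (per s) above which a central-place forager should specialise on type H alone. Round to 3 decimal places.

0.087 per s

The zero-one rule: include type G iff E₂/h₂ > λE₁/(1+λh₁). Equality gives the switch point.
λE₁h₂ = E₂ + λE₂h₁ ⇒ λ = E₂/(E₁h₂ − E₂h₁) = 24/(1140 − 864) = 0.08696 per s.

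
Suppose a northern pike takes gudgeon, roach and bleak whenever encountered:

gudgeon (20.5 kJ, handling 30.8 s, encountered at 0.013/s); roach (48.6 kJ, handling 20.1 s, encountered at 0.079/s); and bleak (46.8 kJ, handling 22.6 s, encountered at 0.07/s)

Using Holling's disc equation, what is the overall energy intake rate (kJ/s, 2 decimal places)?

R = (0.013×20.5 + 0.079×48.6 + 0.07×46.8) / (1 + 0.013×30.8 + 0.079×20.1 + 0.07×22.6) = 7.382/4.57 = 1.615 kJ/s.

1.62 kJ/s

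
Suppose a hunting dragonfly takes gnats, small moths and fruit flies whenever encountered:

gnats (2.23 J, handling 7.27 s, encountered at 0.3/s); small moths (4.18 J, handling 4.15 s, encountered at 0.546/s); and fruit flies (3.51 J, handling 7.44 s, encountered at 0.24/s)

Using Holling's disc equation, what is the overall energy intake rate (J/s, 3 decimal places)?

0.525 J/s

R = Σλ_iE_i / (1 + Σλ_ih_i)
Numerator: 0.3×2.23 + 0.546×4.18 + 0.24×3.51 = 3.794
Denominator: 1 + 0.3×7.27 + 0.546×4.15 + 0.24×7.44 = 7.232
R = 3.794/7.232 = 0.5245 J/s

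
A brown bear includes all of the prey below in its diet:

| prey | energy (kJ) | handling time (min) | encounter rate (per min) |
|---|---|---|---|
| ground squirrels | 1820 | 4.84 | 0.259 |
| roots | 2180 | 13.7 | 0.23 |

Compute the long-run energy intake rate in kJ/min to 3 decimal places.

179.992 kJ/min

R = Σλ_iE_i / (1 + Σλ_ih_i)
Numerator: 0.259×1820 + 0.23×2180 = 972.8
Denominator: 1 + 0.259×4.84 + 0.23×13.7 = 5.405
R = 972.8/5.405 = 180 kJ/min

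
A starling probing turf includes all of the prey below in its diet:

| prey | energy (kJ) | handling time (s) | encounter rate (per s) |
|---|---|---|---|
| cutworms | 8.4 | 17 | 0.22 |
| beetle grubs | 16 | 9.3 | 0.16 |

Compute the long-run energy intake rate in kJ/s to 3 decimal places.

0.708 kJ/s

R = (0.22×8.4 + 0.16×16) / (1 + 0.22×17 + 0.16×9.3) = 4.408/6.228 = 0.7078 kJ/s.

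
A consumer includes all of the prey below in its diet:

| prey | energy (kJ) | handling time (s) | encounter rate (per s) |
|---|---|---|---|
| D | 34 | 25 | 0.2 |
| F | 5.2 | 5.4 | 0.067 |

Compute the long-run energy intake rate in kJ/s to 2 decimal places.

1.12 kJ/s

R = (0.2×34 + 0.067×5.2) / (1 + 0.2×25 + 0.067×5.4) = 7.148/6.362 = 1.124 kJ/s.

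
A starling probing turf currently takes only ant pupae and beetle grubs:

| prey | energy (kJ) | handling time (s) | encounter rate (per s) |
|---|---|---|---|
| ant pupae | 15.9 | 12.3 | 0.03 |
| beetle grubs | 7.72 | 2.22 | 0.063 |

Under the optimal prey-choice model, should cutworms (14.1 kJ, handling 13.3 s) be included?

Yes

Current rate: (0.03×15.9 + 0.063×7.72)/(1 + 0.03×12.3 + 0.063×2.22) = 0.6385 kJ/s.
cutworms: E/h = 14.1/13.3 = 1.06 kJ/s.
Since 1.06 > R, including cutworms increases the long-run rate.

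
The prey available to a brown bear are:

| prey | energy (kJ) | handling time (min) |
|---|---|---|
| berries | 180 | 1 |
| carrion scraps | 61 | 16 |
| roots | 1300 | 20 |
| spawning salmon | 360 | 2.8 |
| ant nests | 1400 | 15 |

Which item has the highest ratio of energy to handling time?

berries

In descending order of E/h:
berries: 180/1 = 180 kJ/min
spawning salmon: 360/2.8 = 129 kJ/min
ant nests: 1400/15 = 93.3 kJ/min
roots: 1300/20 = 65 kJ/min
carrion scraps: 61/16 = 3.81 kJ/min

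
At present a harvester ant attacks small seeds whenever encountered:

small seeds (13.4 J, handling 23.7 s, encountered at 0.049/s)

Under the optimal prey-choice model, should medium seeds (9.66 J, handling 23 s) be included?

Intake rate on the current diet: R = (0.049×13.4) / (1 + 0.049×23.7) = 0.6566/2.161 = 0.3038 J/s.
Profitability of medium seeds: 9.66/23 = 0.42 J/s.
0.42 > 0.3038, so adding medium seeds raises the average — include it.

Yes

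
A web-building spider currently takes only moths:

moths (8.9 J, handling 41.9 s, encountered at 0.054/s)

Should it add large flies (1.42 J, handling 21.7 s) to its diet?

On moths alone, R = ΣλE/(1+Σλh) = 0.4806/3.263 = 0.1473 J/s.
large flies: E/h = 1.42/21.7 = 0.06544 J/s.
Since 0.06544 < R, time spent handling large flies is better spent searching.

No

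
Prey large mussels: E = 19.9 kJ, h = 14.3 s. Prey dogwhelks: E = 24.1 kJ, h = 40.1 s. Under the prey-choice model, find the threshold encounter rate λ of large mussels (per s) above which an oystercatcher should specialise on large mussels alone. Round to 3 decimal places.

0.053 per s

Drop dogwhelks once their profitability E₂/h₂ falls below the rate achievable on large mussels alone: E₂/h₂ = λE₁/(1 + λh₁).
Solve for λ: λE₁h₂ = E₂(1 + λh₁) → λ(E₁h₂ − E₂h₁) = E₂ → λ = E₂/(E₁h₂ − E₂h₁).
λ = 24.1/(19.9×40.1 − 24.1×14.3) = 24.1/453.4 = 0.05316 per s.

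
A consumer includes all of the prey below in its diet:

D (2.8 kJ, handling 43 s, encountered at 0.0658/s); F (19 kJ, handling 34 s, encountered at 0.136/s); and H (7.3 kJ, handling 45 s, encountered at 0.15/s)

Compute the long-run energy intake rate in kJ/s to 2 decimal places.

R = (0.0658×2.8 + 0.136×19 + 0.15×7.3) / (1 + 0.0658×43 + 0.136×34 + 0.15×45) = 3.863/15.2 = 0.2541 kJ/s.

0.25 kJ/s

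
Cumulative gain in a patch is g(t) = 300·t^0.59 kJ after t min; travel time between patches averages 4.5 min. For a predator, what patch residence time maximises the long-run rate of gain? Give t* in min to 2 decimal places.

Optimal t* satisfies g'(t*) = g(t*)/(T + t*).
g'(t) = 0.59·300·t^-0.41. Setting 0.59·300·t^-0.41 = 300·t^0.59/(4.5+t) gives 0.59(4.5+t) = t, so 0.41·t = 0.59×4.5.
t* = 0.59×4.5/0.41 = 6.476 min.

6.48 min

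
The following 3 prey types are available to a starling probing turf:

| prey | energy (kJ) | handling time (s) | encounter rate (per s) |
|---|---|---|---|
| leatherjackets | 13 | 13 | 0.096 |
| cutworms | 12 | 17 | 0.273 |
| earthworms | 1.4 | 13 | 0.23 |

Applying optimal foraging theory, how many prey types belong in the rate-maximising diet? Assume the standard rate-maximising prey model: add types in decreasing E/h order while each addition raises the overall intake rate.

2

E/h in descending order: leatherjackets 1, cutworms 0.706, earthworms 0.108 kJ/s. The optimal diet is the largest prefix of this list for which every included type satisfies E_i/h_i > R on the types above it.
Rate on top 1: 0.5552. cutworms: 0.706 > 0.5552 → include.
Rate on top 2: 0.6567. earthworms: 0.108 < 0.6567 → exclude; stop.
Optimal diet: leatherjackets, cutworms — 2 of 3 types.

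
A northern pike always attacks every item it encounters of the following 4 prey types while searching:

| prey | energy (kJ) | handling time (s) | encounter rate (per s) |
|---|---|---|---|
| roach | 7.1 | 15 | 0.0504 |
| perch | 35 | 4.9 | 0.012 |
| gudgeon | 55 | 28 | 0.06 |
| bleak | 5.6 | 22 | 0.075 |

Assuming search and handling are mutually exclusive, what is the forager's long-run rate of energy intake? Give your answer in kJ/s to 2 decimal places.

R = (0.0504×7.1 + 0.012×35 + 0.06×55 + 0.075×5.6) / (1 + 0.0504×15 + 0.012×4.9 + 0.06×28 + 0.075×22) = 4.498/5.145 = 0.8742 kJ/s.

0.87 kJ/s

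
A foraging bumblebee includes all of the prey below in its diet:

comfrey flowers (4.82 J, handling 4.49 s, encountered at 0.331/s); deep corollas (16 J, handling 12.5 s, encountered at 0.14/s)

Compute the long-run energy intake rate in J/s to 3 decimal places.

0.905 J/s

R = Σλ_iE_i / (1 + Σλ_ih_i)
Numerator: 0.331×4.82 + 0.14×16 = 3.835
Denominator: 1 + 0.331×4.49 + 0.14×12.5 = 4.236
R = 3.835/4.236 = 0.9054 J/s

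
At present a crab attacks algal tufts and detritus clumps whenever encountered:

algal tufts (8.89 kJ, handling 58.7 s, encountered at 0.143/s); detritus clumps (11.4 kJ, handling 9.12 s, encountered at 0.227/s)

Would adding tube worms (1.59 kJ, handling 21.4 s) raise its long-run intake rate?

No

Current rate: (0.143×8.89 + 0.227×11.4)/(1 + 0.143×58.7 + 0.227×9.12) = 0.3366 kJ/s.
tube worms: E/h = 1.59/21.4 = 0.0743 kJ/s.
0.0743 < 0.3366, so adding tube worms would lower the average — exclude it.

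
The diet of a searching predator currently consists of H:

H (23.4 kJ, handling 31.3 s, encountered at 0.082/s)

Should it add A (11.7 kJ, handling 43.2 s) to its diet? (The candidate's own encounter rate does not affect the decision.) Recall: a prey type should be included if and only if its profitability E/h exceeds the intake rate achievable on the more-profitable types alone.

Intake rate on the current diet: R = (0.082×23.4) / (1 + 0.082×31.3) = 1.919/3.567 = 0.538 kJ/s.
Profitability of A: 11.7/43.2 = 0.2708 kJ/s.
0.2708 < 0.538, so adding A would lower the average — exclude it.

No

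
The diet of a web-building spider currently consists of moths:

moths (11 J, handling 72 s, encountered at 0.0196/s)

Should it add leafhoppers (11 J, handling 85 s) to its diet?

On moths alone, R = ΣλE/(1+Σλh) = 0.2156/2.411 = 0.08942 J/s.
leafhoppers: E/h = 11/85 = 0.1294 J/s.
Since 0.1294 > R, including leafhoppers increases the long-run rate.

Yes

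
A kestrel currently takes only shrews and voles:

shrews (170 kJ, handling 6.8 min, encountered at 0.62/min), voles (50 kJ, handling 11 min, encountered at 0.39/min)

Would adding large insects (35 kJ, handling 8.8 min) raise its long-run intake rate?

No

Current rate: (0.62×170 + 0.39×50)/(1 + 0.62×6.8 + 0.39×11) = 13.14 kJ/min.
large insects: E/h = 35/8.8 = 3.977 kJ/min.
Since 3.977 < R, time spent handling large insects is better spent searching.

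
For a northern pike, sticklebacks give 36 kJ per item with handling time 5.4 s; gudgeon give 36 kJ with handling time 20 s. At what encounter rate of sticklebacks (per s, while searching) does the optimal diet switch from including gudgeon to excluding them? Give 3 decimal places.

Drop gudgeon once their profitability E₂/h₂ falls below the rate achievable on sticklebacks alone: E₂/h₂ = λE₁/(1 + λh₁).
Solve for λ: λE₁h₂ = E₂(1 + λh₁) → λ(E₁h₂ − E₂h₁) = E₂ → λ = E₂/(E₁h₂ − E₂h₁).
λ = 36/(36×20 − 36×5.4) = 36/525.6 = 0.06849 per s.

0.068 per s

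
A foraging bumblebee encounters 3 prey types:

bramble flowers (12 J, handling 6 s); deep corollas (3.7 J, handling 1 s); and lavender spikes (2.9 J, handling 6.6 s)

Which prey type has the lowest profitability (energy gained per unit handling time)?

lavender spikes

Profitability E/h (J/s): bramble flowers = 12/6 = 2, deep corollas = 3.7/1 = 3.7, lavender spikes = 2.9/6.6 = 0.439.
Ranked: deep corollas > bramble flowers > lavender spikes.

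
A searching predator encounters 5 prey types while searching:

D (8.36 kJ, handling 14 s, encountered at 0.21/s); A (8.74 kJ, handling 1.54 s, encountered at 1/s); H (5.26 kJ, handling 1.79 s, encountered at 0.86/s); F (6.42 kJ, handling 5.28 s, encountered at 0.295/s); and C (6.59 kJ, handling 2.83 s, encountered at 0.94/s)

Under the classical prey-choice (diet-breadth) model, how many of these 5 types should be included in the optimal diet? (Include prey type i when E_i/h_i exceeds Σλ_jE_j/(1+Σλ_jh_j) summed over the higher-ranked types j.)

1

E/h in descending order: A 5.68, H 2.94, C 2.33, F 1.22, D 0.597 kJ/s. The optimal diet is the largest prefix of this list for which every included type satisfies E_i/h_i > R on the types above it.
Rate on top 1: 3.441. H: 2.94 < 3.441 → exclude; stop.
Optimal diet: A — 1 of 5 types.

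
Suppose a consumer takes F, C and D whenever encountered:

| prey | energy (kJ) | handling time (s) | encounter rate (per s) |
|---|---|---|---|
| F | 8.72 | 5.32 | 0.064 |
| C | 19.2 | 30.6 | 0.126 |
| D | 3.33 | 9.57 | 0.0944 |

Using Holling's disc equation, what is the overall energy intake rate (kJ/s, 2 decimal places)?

0.54 kJ/s

Energy encountered per unit search time: 0.064×8.72 + 0.126×19.2 + 0.0944×3.33 = 3.292 kJ/s.
Handling time per unit search time: 0.064×5.32 + 0.126×30.6 + 0.0944×9.57 = 5.099.
Rate = 3.292/(1 + 5.099) = 0.5397 kJ/s.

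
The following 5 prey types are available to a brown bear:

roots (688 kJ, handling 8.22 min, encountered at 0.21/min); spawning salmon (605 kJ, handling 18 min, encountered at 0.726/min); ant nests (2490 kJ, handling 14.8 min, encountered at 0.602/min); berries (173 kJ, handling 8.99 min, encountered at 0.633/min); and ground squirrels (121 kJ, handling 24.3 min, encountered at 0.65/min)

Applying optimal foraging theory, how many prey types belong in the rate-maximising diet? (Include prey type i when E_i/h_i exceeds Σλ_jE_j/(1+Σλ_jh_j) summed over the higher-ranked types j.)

Rank by E/h (kJ/min): ant nests 168, roots 83.7, spawning salmon 33.6, berries 19.2, ground squirrels 4.98. Include each in turn until the next type's E/h falls below the running intake rate.
Rate on top 1: 151.3. roots: 83.7 < 151.3 → exclude; stop.
Optimal diet: ant nests — 1 of 5 types.

1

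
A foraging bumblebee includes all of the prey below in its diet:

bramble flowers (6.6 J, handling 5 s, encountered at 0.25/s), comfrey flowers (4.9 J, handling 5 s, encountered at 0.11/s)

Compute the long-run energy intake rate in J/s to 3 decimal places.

0.782 J/s

R = (0.25×6.6 + 0.11×4.9) / (1 + 0.25×5 + 0.11×5) = 2.189/2.8 = 0.7818 J/s.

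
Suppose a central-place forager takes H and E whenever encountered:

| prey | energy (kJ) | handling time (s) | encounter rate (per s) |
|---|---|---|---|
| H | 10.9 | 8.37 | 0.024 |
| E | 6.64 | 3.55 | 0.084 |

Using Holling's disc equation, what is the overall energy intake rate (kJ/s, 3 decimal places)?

0.547 kJ/s

R = (0.024×10.9 + 0.084×6.64) / (1 + 0.024×8.37 + 0.084×3.55) = 0.8194/1.499 = 0.5466 kJ/s.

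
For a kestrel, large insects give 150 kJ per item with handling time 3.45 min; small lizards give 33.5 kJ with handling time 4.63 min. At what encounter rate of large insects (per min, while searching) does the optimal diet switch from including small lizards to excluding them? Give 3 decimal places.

0.058 per min

At the threshold, the rate on large insects alone equals the profitability of small lizards: λ·150/(1 + λ·3.45) = 33.5/4.63 = 7.235.
Rearranging, λ(150 − 7.235×3.45) = 7.235, so λ = 7.235/125 = 0.05787 per min.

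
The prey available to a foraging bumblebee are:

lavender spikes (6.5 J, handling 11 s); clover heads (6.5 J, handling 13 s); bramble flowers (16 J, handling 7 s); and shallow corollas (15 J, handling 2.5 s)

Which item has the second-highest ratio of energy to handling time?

bramble flowers

Profitability E/h (J/s): lavender spikes = 6.5/11 = 0.591, clover heads = 6.5/13 = 0.5, bramble flowers = 16/7 = 2.29, shallow corollas = 15/2.5 = 6.
Ranked: shallow corollas > bramble flowers > lavender spikes > clover heads.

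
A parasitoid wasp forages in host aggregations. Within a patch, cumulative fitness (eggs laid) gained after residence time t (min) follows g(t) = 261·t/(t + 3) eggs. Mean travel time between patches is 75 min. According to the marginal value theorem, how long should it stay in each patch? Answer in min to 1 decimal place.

15.0 min

Optimal t* satisfies g'(t*) = g(t*)/(T + t*).
g'(t) = 261·3/(t + 3)². Setting 261·3/(t+3)² = 261t/[(t+3)(75+t)] gives 3(75+t) = t(t+3), so t² = 3×75 = 225.
t* = √225 = 15 min.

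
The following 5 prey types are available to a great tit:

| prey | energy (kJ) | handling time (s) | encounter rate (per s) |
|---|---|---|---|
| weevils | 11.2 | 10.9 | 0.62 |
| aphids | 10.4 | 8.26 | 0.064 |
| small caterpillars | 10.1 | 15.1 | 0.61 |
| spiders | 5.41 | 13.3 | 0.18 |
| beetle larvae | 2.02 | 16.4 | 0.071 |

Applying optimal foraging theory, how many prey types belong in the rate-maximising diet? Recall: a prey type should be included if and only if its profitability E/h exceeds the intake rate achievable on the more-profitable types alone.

2

Rank by E/h (kJ/s): aphids 1.26, weevils 1.03, small caterpillars 0.669, spiders 0.407, beetle larvae 0.123. Include each in turn until the next type's E/h falls below the running intake rate.
Rate on top 1: 0.4354. weevils: 1.03 > 0.4354 → include.
Rate on top 2: 0.9183. small caterpillars: 0.669 < 0.9183 → exclude; stop.
Optimal diet: aphids, weevils — 2 of 5 types.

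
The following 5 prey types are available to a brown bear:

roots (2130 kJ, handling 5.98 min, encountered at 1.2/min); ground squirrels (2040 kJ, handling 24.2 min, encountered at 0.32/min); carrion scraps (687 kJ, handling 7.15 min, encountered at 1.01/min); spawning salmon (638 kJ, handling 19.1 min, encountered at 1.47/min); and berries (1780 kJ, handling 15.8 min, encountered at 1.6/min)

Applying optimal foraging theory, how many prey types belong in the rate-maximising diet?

1

E/h in descending order: roots 356, berries 113, carrion scraps 96.1, ground squirrels 84.3, spawning salmon 33.4 kJ/min. The optimal diet is the largest prefix of this list for which every included type satisfies E_i/h_i > R on the types above it.
Rate on top 1: 312.6. berries: 113 < 312.6 → exclude; stop.
Optimal diet: roots — 1 of 5 types.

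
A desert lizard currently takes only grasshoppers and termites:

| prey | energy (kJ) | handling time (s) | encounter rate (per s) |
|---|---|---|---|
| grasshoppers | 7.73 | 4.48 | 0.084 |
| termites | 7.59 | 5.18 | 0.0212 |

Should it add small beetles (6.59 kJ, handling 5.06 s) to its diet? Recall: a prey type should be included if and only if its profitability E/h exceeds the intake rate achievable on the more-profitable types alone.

Current rate: (0.084×7.73 + 0.0212×7.59)/(1 + 0.084×4.48 + 0.0212×5.18) = 0.5452 kJ/s.
Profitability of small beetles: 6.59/5.06 = 1.302 kJ/s.
Since 1.302 > R, including small beetles increases the long-run rate.

Yes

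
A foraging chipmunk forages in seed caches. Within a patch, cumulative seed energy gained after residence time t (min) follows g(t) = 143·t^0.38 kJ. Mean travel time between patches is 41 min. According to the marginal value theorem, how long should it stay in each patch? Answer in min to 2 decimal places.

25.13 min

Maximise g(t)/(T+t): set derivative to zero → g'(t)(T+t) = g(t).
g'(t) = 0.38·143·t^-0.62. Setting 0.38·143·t^-0.62 = 143·t^0.38/(41+t) gives 0.38(41+t) = t, so 0.62·t = 0.38×41.
t* = 0.38×41/0.62 = 25.13 min.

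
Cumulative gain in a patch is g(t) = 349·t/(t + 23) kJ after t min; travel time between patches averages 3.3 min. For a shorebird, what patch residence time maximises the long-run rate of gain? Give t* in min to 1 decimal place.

8.7 min

Maximise g(t)/(T+t): set derivative to zero → g'(t)(T+t) = g(t).
g'(t) = 349·23/(t + 23)². Setting 349·23/(t+23)² = 349t/[(t+23)(3.3+t)] gives 23(3.3+t) = t(t+23), so t² = 23×3.3 = 75.9.
t* = √75.9 = 8.712 min.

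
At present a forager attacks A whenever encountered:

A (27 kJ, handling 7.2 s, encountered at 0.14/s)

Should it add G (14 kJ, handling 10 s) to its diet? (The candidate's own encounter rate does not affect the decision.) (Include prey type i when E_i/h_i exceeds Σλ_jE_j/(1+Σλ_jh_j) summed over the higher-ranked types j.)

No

Current rate: (0.14×27)/(1 + 0.14×7.2) = 1.882 kJ/s.
Profitability of G: 14/10 = 1.4 kJ/s.
1.4 < 1.882, so adding G would lower the average — exclude it.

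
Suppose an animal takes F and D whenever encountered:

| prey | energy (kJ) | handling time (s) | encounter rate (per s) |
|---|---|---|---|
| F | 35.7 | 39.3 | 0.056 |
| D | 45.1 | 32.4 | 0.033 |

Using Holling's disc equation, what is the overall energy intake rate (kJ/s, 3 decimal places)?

0.817 kJ/s

R = (0.056×35.7 + 0.033×45.1) / (1 + 0.056×39.3 + 0.033×32.4) = 3.488/4.27 = 0.8167 kJ/s.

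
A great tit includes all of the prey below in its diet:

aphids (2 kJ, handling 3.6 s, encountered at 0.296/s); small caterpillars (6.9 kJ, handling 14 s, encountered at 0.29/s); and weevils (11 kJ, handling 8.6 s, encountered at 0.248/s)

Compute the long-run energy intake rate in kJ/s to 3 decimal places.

0.644 kJ/s

Energy encountered per unit search time: 0.296×2 + 0.29×6.9 + 0.248×11 = 5.321 kJ/s.
Handling time per unit search time: 0.296×3.6 + 0.29×14 + 0.248×8.6 = 7.258.
Rate = 5.321/(1 + 7.258) = 0.6443 kJ/s.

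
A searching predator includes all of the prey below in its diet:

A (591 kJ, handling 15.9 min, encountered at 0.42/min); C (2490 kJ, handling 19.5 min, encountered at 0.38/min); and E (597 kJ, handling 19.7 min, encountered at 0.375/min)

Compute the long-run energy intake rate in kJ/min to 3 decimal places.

63.104 kJ/min

R = (0.42×591 + 0.38×2490 + 0.375×597) / (1 + 0.42×15.9 + 0.38×19.5 + 0.375×19.7) = 1418/22.48 = 63.1 kJ/min.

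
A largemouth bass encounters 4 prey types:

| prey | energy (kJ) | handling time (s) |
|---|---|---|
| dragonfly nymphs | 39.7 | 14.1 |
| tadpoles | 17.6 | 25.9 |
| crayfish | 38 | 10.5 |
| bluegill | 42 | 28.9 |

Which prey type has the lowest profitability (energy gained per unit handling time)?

In descending order of E/h:
crayfish: 38/10.5 = 3.62 kJ/s
dragonfly nymphs: 39.7/14.1 = 2.82 kJ/s
bluegill: 42/28.9 = 1.45 kJ/s
tadpoles: 17.6/25.9 = 0.68 kJ/s

tadpoles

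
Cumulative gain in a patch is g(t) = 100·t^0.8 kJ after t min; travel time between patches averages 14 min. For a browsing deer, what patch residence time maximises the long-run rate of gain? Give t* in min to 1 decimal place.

Optimal t* satisfies g'(t*) = g(t*)/(T + t*).
g'(t) = 0.8·100·t^-0.2. Setting 0.8·100·t^-0.2 = 100·t^0.8/(14+t) gives 0.8(14+t) = t, so 0.20·t = 0.8×14.
t* = 0.8×14/0.20 = 56 min.

56.0 min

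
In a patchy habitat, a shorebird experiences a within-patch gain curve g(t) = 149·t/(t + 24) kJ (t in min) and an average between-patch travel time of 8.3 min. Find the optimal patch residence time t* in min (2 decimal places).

14.11 min

By the marginal value theorem, leave when the instantaneous gain rate g'(t) equals the habitat-wide average g(t)/(T + t).
g'(t) = 149·24/(t + 24)². Setting 149·24/(t+24)² = 149t/[(t+24)(8.3+t)] gives 24(8.3+t) = t(t+24), so t² = 24×8.3 = 199.2.
t* = √199.2 = 14.11 min.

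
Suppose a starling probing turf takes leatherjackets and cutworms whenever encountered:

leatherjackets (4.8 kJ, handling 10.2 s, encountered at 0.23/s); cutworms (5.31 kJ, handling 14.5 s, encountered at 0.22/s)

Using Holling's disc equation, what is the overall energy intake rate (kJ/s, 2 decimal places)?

0.35 kJ/s

R = (0.23×4.8 + 0.22×5.31) / (1 + 0.23×10.2 + 0.22×14.5) = 2.272/6.536 = 0.3476 kJ/s.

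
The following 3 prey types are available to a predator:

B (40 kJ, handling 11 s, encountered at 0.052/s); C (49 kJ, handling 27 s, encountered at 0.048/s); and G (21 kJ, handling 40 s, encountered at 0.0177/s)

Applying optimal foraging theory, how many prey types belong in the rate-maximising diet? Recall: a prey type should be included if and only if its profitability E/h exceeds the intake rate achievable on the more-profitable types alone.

2

Rank by E/h (kJ/s): B 3.64, C 1.81, G 0.525. Include each in turn until the next type's E/h falls below the running intake rate.
Rate on top 1: 1.323. C: 1.81 > 1.323 → include.
Rate on top 2: 1.545. G: 0.525 < 1.545 → exclude; stop.
Optimal diet: B, C — 2 of 3 types.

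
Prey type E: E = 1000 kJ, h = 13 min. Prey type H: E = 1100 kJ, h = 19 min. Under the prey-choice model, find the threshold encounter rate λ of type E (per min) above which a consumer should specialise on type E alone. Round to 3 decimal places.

Drop type H once their profitability E₂/h₂ falls below the rate achievable on type E alone: E₂/h₂ = λE₁/(1 + λh₁).
Solve for λ: λE₁h₂ = E₂(1 + λh₁) → λ(E₁h₂ − E₂h₁) = E₂ → λ = E₂/(E₁h₂ − E₂h₁).
λ = 1100/(1000×19 − 1100×13) = 1100/4700 = 0.234 per min.

0.234 per min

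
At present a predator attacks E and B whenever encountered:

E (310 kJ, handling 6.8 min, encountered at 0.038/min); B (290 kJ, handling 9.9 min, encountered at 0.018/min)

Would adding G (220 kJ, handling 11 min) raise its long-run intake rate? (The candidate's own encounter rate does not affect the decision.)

On E and B alone, R = ΣλE/(1+Σλh) = 17/1.437 = 11.83 kJ/min.
G: E/h = 220/11 = 20 kJ/min.
20 > 11.83, so adding G raises the average — include it.

Yes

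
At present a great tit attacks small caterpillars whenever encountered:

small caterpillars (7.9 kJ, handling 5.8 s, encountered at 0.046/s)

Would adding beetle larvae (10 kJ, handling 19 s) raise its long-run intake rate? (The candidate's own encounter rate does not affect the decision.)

Yes

On small caterpillars alone, R = ΣλE/(1+Σλh) = 0.3634/1.267 = 0.2869 kJ/s.
beetle larvae: E/h = 10/19 = 0.5263 kJ/s.
Since 0.5263 > R, including beetle larvae increases the long-run rate.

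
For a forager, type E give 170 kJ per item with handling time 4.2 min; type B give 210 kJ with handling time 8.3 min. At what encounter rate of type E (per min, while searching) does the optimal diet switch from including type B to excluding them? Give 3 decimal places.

Drop type B once their profitability E₂/h₂ falls below the rate achievable on type E alone: E₂/h₂ = λE₁/(1 + λh₁).
Solve for λ: λE₁h₂ = E₂(1 + λh₁) → λ(E₁h₂ − E₂h₁) = E₂ → λ = E₂/(E₁h₂ − E₂h₁).
λ = 210/(170×8.3 − 210×4.2) = 210/529 = 0.397 per min.

0.397 per min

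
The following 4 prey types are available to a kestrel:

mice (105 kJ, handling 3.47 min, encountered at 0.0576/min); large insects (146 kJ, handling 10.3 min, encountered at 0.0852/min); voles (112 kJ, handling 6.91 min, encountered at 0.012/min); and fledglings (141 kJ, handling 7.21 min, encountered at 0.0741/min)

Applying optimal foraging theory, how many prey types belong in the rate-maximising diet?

4

Rank by E/h (kJ/min): mice 30.3, fledglings 19.6, voles 16.2, large insects 14.2. Include each in turn until the next type's E/h falls below the running intake rate.
Rate on top 1: 5.041. fledglings: 19.6 > 5.041 → include.
Rate on top 2: 9.513. voles: 16.2 > 9.513 → include.
Rate on top 3: 9.818. large insects: 14.2 > 9.818 → include.
Optimal diet: mice, fledglings, voles, large insects — 4 of 4 types.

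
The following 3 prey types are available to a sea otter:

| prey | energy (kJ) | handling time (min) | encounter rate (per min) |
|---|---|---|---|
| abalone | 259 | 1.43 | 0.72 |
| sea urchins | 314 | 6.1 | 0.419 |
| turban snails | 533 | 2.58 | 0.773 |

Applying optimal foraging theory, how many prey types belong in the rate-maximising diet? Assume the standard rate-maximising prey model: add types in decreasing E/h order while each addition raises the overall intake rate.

Rank by E/h (kJ/min): turban snails 207, abalone 181, sea urchins 51.5. Include each in turn until the next type's E/h falls below the running intake rate.
Rate on top 1: 137.6. abalone: 181 > 137.6 → include.
Rate on top 2: 148.7. sea urchins: 51.5 < 148.7 → exclude; stop.
Optimal diet: turban snails, abalone — 2 of 3 types.

2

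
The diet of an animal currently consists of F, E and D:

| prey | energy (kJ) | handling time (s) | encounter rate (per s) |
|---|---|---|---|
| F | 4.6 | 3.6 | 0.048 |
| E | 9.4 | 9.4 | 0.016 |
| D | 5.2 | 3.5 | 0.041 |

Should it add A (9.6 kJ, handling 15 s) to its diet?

Yes

Intake rate on the current diet: R = (0.048×4.6 + 0.016×9.4 + 0.041×5.2) / (1 + 0.048×3.6 + 0.016×9.4 + 0.041×3.5) = 0.5844/1.467 = 0.3984 kJ/s.
A: E/h = 9.6/15 = 0.64 kJ/s.
Since 0.64 > R, including A increases the long-run rate.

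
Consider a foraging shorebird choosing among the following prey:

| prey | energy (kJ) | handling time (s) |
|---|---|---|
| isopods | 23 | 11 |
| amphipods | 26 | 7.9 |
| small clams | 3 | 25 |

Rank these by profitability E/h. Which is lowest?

small clams

In descending order of E/h:
amphipods: 26/7.9 = 3.29 kJ/s
isopods: 23/11 = 2.09 kJ/s
small clams: 3/25 = 0.12 kJ/s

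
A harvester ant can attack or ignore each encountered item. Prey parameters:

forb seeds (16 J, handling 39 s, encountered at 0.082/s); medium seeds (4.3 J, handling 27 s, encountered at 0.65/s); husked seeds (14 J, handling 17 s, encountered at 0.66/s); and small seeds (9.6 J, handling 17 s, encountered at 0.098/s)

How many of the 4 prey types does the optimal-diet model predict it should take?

1

Profitabilities (E/h, J/s): husked seeds 0.824, small seeds 0.565, forb seeds 0.41, medium seeds 0.159. Add prey in this order while the next type's profitability exceeds the intake rate on those already taken.
Rate on top 1: 0.7561. small seeds: 0.565 < 0.7561 → exclude; stop.
Optimal diet: husked seeds — 1 of 4 types.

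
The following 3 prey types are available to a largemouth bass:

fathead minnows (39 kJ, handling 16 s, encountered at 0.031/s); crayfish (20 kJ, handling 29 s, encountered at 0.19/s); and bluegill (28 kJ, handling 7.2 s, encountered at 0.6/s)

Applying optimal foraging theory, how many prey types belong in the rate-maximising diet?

Rank by E/h (kJ/s): bluegill 3.89, fathead minnows 2.44, crayfish 0.69. Include each in turn until the next type's E/h falls below the running intake rate.
Rate on top 1: 3.158. fathead minnows: 2.44 < 3.158 → exclude; stop.
Optimal diet: bluegill — 1 of 3 types.

1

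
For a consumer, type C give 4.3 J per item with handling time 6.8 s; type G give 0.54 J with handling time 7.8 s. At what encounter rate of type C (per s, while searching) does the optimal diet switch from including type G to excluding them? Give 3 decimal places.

0.018 per s

At the threshold, the rate on type C alone equals the profitability of type G: λ·4.3/(1 + λ·6.8) = 0.54/7.8 = 0.06923.
Rearranging, λ(4.3 − 0.06923×6.8) = 0.06923, so λ = 0.06923/3.829 = 0.01808 per s.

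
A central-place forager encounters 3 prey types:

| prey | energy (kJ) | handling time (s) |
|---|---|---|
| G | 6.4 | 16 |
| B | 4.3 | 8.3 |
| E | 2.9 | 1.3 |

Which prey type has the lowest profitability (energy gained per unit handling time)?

In descending order of E/h:
E: 2.9/1.3 = 2.23 kJ/s
B: 4.3/8.3 = 0.518 kJ/s
G: 6.4/16 = 0.4 kJ/s

G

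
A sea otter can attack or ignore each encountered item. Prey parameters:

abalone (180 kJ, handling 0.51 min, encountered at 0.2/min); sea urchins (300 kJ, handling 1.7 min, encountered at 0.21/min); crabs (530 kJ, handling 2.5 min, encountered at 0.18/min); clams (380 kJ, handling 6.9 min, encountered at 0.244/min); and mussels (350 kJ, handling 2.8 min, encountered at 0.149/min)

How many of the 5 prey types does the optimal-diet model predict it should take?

Rank by E/h (kJ/min): abalone 353, crabs 212, sea urchins 176, mussels 125, clams 55.1. Include each in turn until the next type's E/h falls below the running intake rate.
Rate on top 1: 32.67. crabs: 212 > 32.67 → include.
Rate on top 2: 84.66. sea urchins: 176 > 84.66 → include.
Rate on top 3: 101.8. mussels: 125 > 101.8 → include.
Rate on top 4: 106. clams: 55.1 < 106 → exclude; stop.
Optimal diet: abalone, crabs, sea urchins, mussels — 4 of 5 types.

4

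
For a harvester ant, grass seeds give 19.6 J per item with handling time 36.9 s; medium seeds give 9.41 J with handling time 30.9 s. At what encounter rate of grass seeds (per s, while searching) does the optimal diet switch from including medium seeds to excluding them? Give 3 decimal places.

0.036 per s

At the threshold, the rate on grass seeds alone equals the profitability of medium seeds: λ·19.6/(1 + λ·36.9) = 9.41/30.9 = 0.3045.
Rearranging, λ(19.6 − 0.3045×36.9) = 0.3045, so λ = 0.3045/8.363 = 0.03641 per s.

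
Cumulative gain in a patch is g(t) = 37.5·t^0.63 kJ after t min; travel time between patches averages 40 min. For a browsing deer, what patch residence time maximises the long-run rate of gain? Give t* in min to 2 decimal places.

By the marginal value theorem, leave when the instantaneous gain rate g'(t) equals the habitat-wide average g(t)/(T + t).
g'(t) = 0.63·37.5·t^-0.37. Setting 0.63·37.5·t^-0.37 = 37.5·t^0.63/(40+t) gives 0.63(40+t) = t, so 0.37·t = 0.63×40.
t* = 0.63×40/0.37 = 68.11 min.

68.11 min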